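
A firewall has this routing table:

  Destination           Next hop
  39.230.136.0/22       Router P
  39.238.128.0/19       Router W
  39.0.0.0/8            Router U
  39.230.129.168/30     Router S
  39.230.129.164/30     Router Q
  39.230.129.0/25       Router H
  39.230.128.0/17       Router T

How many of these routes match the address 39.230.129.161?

2

Prefixes containing 39.230.129.161:
  39.0.0.0/8 (39.0.0.0 - 39.255.255.255)
  39.230.128.0/17 (39.230.128.0 - 39.230.255.255)
Total matching entries: 2.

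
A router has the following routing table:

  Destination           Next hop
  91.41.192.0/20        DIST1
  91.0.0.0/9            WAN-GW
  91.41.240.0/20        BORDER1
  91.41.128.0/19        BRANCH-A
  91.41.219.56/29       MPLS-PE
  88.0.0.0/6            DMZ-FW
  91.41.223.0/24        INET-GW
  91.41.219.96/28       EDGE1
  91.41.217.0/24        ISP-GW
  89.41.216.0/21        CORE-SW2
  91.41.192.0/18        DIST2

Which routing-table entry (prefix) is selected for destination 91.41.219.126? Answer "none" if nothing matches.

Entries matching 91.41.219.126:
  88.0.0.0/6 (88.0.0.0 - 91.255.255.255)
  91.0.0.0/9 (91.0.0.0 - 91.127.255.255)
  91.41.192.0/18 (91.41.192.0 - 91.41.255.255)
Most specific is 91.41.192.0/18.

91.41.192.0/18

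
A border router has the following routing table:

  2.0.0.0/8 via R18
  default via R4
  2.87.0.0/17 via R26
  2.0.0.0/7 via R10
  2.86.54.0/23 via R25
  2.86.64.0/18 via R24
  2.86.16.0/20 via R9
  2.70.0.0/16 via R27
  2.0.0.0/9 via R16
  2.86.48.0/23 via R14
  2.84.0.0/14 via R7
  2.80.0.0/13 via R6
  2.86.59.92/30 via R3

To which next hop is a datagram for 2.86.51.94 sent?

Routes whose prefix contains 2.86.51.94:
  0.0.0.0/0 (default, matches everything) -> R4
  2.0.0.0/7 (2.0.0.0 - 3.255.255.255) -> R10
  2.0.0.0/8 (2.0.0.0 - 2.255.255.255) -> R18
  2.0.0.0/9 (2.0.0.0 - 2.127.255.255) -> R16
  2.80.0.0/13 (2.80.0.0 - 2.87.255.255) -> R6
  2.84.0.0/14 (2.84.0.0 - 2.87.255.255) -> R7
More-specific entries that do NOT match:
  2.86.59.92/30 (2.86.59.92 - 2.86.59.95) does not contain 2.86.51.94
  2.86.54.0/23 (2.86.54.0 - 2.86.55.255) does not contain 2.86.51.94
  2.86.48.0/23 (2.86.48.0 - 2.86.49.255) does not contain 2.86.51.94
  2.86.16.0/20 (2.86.16.0 - 2.86.31.255) does not contain 2.86.51.94
  2.86.64.0/18 (2.86.64.0 - 2.86.127.255) does not contain 2.86.51.94
  2.87.0.0/17 (2.87.0.0 - 2.87.127.255) does not contain 2.86.51.94
  2.70.0.0/16 (2.70.0.0 - 2.70.255.255) does not contain 2.86.51.94
Longest matching prefix is /14 -> next hop R7.

R7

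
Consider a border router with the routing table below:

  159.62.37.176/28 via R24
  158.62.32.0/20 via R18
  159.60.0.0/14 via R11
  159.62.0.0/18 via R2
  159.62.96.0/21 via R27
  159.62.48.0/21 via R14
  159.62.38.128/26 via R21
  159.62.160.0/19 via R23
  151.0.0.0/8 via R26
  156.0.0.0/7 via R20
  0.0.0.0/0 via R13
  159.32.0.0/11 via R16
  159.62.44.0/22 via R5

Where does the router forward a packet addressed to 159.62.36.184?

R2

Routes whose prefix contains 159.62.36.184:
  0.0.0.0/0 (default, matches everything) -> R13
  159.32.0.0/11 (159.32.0.0 - 159.63.255.255) -> R16
  159.60.0.0/14 (159.60.0.0 - 159.63.255.255) -> R11
  159.62.0.0/18 (159.62.0.0 - 159.62.63.255) -> R2
More-specific entries that do NOT match:
  159.62.37.176/28 (159.62.37.176 - 159.62.37.191) does not contain 159.62.36.184
  159.62.38.128/26 (159.62.38.128 - 159.62.38.191) does not contain 159.62.36.184
  159.62.44.0/22 (159.62.44.0 - 159.62.47.255) does not contain 159.62.36.184
  159.62.96.0/21 (159.62.96.0 - 159.62.103.255) does not contain 159.62.36.184
  159.62.48.0/21 (159.62.48.0 - 159.62.55.255) does not contain 159.62.36.184
  158.62.32.0/20 (158.62.32.0 - 158.62.47.255) does not contain 159.62.36.184
  159.62.160.0/19 (159.62.160.0 - 159.62.191.255) does not contain 159.62.36.184
Longest matching prefix is /18 -> next hop R2.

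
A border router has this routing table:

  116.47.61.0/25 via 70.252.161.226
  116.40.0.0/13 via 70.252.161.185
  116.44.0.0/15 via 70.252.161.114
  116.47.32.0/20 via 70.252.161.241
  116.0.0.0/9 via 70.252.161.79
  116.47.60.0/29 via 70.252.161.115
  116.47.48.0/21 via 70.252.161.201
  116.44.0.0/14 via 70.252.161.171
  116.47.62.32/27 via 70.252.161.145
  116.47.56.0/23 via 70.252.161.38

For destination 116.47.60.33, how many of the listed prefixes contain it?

Prefixes containing 116.47.60.33:
  116.0.0.0/9 (116.0.0.0 - 116.127.255.255)
  116.40.0.0/13 (116.40.0.0 - 116.47.255.255)
  116.44.0.0/14 (116.44.0.0 - 116.47.255.255)
Total matching entries: 3.

3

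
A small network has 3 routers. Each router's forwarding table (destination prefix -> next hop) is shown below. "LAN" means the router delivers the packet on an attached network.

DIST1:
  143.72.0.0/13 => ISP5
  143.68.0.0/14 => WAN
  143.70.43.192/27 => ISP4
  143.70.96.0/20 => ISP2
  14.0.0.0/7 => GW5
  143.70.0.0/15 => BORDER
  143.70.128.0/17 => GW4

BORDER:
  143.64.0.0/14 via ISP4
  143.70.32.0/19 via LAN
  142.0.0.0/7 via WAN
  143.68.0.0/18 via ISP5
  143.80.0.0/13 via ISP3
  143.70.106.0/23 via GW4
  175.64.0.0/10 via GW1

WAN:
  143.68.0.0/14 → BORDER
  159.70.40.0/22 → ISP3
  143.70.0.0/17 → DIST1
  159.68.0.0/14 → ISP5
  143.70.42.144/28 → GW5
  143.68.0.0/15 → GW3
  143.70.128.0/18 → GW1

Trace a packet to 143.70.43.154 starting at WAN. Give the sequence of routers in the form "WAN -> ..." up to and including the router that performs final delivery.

WAN -> DIST1 -> BORDER

At WAN: longest match for 143.70.43.154 is 143.70.0.0/17 -> DIST1
At DIST1: longest match for 143.70.43.154 is 143.70.0.0/15 -> BORDER
At BORDER: longest match for 143.70.43.154 is 143.70.32.0/19 -> LAN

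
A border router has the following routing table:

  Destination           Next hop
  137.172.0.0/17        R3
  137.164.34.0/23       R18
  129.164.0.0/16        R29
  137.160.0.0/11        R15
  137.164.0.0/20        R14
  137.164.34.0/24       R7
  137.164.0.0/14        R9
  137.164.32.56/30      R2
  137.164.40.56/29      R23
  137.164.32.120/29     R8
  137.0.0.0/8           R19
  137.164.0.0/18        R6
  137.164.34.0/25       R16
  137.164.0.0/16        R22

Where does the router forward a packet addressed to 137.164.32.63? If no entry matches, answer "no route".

Routes whose prefix contains 137.164.32.63:
  137.0.0.0/8 (137.0.0.0 - 137.255.255.255) -> R19
  137.160.0.0/11 (137.160.0.0 - 137.191.255.255) -> R15
  137.164.0.0/14 (137.164.0.0 - 137.167.255.255) -> R9
  137.164.0.0/16 (137.164.0.0 - 137.164.255.255) -> R22
  137.164.0.0/18 (137.164.0.0 - 137.164.63.255) -> R6
More-specific entries that do NOT match:
  137.164.32.56/30 (137.164.32.56 - 137.164.32.59) does not contain 137.164.32.63
  137.164.40.56/29 (137.164.40.56 - 137.164.40.63) does not contain 137.164.32.63
  137.164.32.120/29 (137.164.32.120 - 137.164.32.127) does not contain 137.164.32.63
  137.164.34.0/25 (137.164.34.0 - 137.164.34.127) does not contain 137.164.32.63
  137.164.34.0/24 (137.164.34.0 - 137.164.34.255) does not contain 137.164.32.63
  137.164.34.0/23 (137.164.34.0 - 137.164.35.255) does not contain 137.164.32.63
  137.164.0.0/20 (137.164.0.0 - 137.164.15.255) does not contain 137.164.32.63
Longest matching prefix is /18 -> next hop R6.

R6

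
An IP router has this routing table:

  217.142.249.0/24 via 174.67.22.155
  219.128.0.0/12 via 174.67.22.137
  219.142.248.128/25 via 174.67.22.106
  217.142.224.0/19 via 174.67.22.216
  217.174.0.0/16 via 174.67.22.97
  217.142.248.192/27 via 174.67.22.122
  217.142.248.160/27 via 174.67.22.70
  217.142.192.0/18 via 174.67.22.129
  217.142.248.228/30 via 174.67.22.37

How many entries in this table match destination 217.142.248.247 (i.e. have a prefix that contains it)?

Prefixes containing 217.142.248.247:
  217.142.192.0/18 (217.142.192.0 - 217.142.255.255)
  217.142.224.0/19 (217.142.224.0 - 217.142.255.255)
Total matching entries: 2.

2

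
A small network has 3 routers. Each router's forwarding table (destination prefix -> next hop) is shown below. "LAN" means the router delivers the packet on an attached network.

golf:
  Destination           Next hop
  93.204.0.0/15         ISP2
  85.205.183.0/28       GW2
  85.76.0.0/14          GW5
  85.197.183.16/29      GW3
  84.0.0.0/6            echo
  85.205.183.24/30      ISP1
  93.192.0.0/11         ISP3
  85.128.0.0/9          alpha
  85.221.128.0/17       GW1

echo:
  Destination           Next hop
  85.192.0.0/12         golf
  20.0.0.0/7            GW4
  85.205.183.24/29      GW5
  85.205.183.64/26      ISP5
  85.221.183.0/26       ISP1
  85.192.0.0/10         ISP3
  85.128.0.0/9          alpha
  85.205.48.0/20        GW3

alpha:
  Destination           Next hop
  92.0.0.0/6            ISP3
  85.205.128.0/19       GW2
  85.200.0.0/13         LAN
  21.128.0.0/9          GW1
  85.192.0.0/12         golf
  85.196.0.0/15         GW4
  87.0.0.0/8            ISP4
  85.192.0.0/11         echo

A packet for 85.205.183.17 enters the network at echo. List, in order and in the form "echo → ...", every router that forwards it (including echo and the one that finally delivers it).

At echo: longest match for 85.205.183.17 is 85.192.0.0/12 -> golf
At golf: longest match for 85.205.183.17 is 85.128.0.0/9 -> alpha
At alpha: longest match for 85.205.183.17 is 85.200.0.0/13 -> LAN

echo → golf → alpha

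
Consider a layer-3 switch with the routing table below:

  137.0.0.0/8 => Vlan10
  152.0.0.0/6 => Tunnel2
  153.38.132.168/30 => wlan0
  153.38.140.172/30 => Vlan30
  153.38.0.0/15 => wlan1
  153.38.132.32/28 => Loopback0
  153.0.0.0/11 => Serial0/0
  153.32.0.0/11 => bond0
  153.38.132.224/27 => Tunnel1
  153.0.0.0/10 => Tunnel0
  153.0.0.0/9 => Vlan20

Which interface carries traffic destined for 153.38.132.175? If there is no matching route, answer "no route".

Routes whose prefix contains 153.38.132.175:
  152.0.0.0/6 (152.0.0.0 - 155.255.255.255) -> Tunnel2
  153.0.0.0/9 (153.0.0.0 - 153.127.255.255) -> Vlan20
  153.0.0.0/10 (153.0.0.0 - 153.63.255.255) -> Tunnel0
  153.32.0.0/11 (153.32.0.0 - 153.63.255.255) -> bond0
  153.38.0.0/15 (153.38.0.0 - 153.39.255.255) -> wlan1
More-specific entries that do NOT match:
  153.38.132.168/30 (153.38.132.168 - 153.38.132.171) does not contain 153.38.132.175
  153.38.140.172/30 (153.38.140.172 - 153.38.140.175) does not contain 153.38.132.175
  153.38.132.32/28 (153.38.132.32 - 153.38.132.47) does not contain 153.38.132.175
  153.38.132.224/27 (153.38.132.224 - 153.38.132.255) does not contain 153.38.132.175
Longest matching prefix is /15 -> interface wlan1.

wlan1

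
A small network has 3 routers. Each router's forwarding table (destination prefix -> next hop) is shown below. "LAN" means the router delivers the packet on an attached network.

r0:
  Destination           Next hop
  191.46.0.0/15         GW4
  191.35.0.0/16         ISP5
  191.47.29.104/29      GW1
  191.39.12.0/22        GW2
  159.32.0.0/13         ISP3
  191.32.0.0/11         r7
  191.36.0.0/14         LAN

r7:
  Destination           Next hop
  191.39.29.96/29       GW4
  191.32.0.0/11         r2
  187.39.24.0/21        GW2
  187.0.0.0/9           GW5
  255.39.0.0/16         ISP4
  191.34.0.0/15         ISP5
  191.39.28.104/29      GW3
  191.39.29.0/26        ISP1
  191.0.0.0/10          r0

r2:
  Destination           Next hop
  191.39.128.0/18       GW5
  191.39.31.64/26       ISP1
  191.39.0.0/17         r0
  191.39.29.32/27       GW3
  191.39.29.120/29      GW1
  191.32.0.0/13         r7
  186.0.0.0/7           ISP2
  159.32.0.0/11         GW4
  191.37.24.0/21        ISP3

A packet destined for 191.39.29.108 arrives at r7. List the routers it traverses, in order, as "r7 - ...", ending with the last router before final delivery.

r7 - r2 - r0

At r7: longest match for 191.39.29.108 is 191.32.0.0/11 -> r2
At r2: longest match for 191.39.29.108 is 191.39.0.0/17 -> r0
At r0: longest match for 191.39.29.108 is 191.36.0.0/14 -> LAN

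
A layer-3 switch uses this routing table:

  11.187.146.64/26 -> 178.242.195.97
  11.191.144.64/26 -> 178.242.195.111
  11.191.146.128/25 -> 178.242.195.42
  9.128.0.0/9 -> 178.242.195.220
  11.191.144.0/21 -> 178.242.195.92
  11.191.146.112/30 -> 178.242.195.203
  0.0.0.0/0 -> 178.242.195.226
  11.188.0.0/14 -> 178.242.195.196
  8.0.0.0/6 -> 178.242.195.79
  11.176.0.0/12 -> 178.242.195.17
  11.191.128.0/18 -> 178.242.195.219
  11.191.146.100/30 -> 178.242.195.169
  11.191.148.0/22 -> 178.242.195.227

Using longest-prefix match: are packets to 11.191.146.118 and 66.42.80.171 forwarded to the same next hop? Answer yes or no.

11.191.146.118: longest match 11.191.144.0/21 -> 178.242.195.92
66.42.80.171: longest match 0.0.0.0/0 -> 178.242.195.226

no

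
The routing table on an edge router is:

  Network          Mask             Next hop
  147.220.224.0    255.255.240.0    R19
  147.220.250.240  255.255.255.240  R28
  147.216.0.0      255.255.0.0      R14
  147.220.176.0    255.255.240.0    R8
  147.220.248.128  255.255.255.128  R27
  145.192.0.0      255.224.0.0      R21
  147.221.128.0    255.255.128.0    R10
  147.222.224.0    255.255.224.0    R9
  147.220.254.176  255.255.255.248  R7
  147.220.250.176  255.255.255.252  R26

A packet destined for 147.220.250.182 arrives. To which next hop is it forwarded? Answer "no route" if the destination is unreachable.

no route

No entry's prefix contains 147.220.250.182; there is no default route.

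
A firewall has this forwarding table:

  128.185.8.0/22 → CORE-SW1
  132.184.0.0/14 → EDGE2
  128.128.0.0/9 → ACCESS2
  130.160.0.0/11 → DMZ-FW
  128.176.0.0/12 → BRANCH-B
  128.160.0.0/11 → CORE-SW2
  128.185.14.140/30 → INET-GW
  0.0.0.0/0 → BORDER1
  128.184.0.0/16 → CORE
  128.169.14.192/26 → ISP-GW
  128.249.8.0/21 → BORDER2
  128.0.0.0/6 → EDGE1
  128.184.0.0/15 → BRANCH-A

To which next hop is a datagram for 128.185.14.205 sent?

BRANCH-A

Routes whose prefix contains 128.185.14.205:
  0.0.0.0/0 (default, matches everything) -> BORDER1
  128.0.0.0/6 (128.0.0.0 - 131.255.255.255) -> EDGE1
  128.128.0.0/9 (128.128.0.0 - 128.255.255.255) -> ACCESS2
  128.160.0.0/11 (128.160.0.0 - 128.191.255.255) -> CORE-SW2
  128.176.0.0/12 (128.176.0.0 - 128.191.255.255) -> BRANCH-B
  128.184.0.0/15 (128.184.0.0 - 128.185.255.255) -> BRANCH-A
More-specific entries that do NOT match:
  128.185.14.140/30 (128.185.14.140 - 128.185.14.143) does not contain 128.185.14.205
  128.169.14.192/26 (128.169.14.192 - 128.169.14.255) does not contain 128.185.14.205
  128.185.8.0/22 (128.185.8.0 - 128.185.11.255) does not contain 128.185.14.205
  128.249.8.0/21 (128.249.8.0 - 128.249.15.255) does not contain 128.185.14.205
  128.184.0.0/16 (128.184.0.0 - 128.184.255.255) does not contain 128.185.14.205
Longest matching prefix is /15 -> next hop BRANCH-A.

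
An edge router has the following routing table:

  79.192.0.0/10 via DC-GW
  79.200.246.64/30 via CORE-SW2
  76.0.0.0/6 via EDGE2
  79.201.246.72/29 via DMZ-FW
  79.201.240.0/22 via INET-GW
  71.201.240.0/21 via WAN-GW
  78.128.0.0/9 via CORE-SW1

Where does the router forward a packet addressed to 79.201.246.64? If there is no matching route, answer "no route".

Routes whose prefix contains 79.201.246.64:
  76.0.0.0/6 (76.0.0.0 - 79.255.255.255) -> EDGE2
  79.192.0.0/10 (79.192.0.0 - 79.255.255.255) -> DC-GW
More-specific entries that do NOT match:
  79.200.246.64/30 (79.200.246.64 - 79.200.246.67) does not contain 79.201.246.64
  79.201.246.72/29 (79.201.246.72 - 79.201.246.79) does not contain 79.201.246.64
  79.201.240.0/22 (79.201.240.0 - 79.201.243.255) does not contain 79.201.246.64
  71.201.240.0/21 (71.201.240.0 - 71.201.247.255) does not contain 79.201.246.64
Longest matching prefix is /10 -> next hop DC-GW.

DC-GW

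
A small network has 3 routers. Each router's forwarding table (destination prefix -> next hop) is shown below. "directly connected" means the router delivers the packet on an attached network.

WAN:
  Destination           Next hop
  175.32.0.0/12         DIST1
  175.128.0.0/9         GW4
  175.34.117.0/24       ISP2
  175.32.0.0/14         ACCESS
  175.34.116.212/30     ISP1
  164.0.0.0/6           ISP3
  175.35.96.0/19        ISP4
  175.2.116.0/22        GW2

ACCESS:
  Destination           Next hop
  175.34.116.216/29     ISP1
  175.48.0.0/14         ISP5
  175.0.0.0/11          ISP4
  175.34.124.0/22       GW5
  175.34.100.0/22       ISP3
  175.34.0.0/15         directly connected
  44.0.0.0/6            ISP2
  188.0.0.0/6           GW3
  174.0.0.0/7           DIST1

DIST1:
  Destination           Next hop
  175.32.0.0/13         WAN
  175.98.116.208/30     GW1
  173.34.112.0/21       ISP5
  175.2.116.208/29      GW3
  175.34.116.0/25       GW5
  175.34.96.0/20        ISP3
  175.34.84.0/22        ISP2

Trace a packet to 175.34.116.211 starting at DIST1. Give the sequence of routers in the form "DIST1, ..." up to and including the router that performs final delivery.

At DIST1: longest match for 175.34.116.211 is 175.32.0.0/13 -> WAN
At WAN: longest match for 175.34.116.211 is 175.32.0.0/14 -> ACCESS
At ACCESS: longest match for 175.34.116.211 is 175.34.0.0/15 -> directly connected

DIST1, WAN, ACCESS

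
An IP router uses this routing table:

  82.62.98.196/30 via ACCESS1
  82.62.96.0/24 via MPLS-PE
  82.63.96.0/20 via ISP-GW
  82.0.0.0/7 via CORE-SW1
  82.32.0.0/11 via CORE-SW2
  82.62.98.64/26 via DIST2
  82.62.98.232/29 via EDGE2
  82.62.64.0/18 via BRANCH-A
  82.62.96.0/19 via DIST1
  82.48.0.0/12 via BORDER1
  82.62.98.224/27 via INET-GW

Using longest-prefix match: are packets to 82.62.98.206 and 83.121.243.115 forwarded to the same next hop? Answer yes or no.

82.62.98.206: longest match 82.62.96.0/19 -> DIST1
83.121.243.115: longest match 82.0.0.0/7 -> CORE-SW1

no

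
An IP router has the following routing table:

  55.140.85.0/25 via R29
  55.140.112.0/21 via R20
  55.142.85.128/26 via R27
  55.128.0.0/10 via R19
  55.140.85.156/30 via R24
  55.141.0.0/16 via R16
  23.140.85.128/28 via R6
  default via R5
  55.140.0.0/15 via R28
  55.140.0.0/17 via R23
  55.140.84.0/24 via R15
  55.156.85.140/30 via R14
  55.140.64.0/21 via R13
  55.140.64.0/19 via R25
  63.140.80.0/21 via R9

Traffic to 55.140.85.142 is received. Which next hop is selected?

Routes whose prefix contains 55.140.85.142:
  0.0.0.0/0 (default, matches everything) -> R5
  55.128.0.0/10 (55.128.0.0 - 55.191.255.255) -> R19
  55.140.0.0/15 (55.140.0.0 - 55.141.255.255) -> R28
  55.140.0.0/17 (55.140.0.0 - 55.140.127.255) -> R23
  55.140.64.0/19 (55.140.64.0 - 55.140.95.255) -> R25
More-specific entries that do NOT match:
  55.140.85.156/30 (55.140.85.156 - 55.140.85.159) does not contain 55.140.85.142
  55.156.85.140/30 (55.156.85.140 - 55.156.85.143) does not contain 55.140.85.142
  23.140.85.128/28 (23.140.85.128 - 23.140.85.143) does not contain 55.140.85.142
  55.142.85.128/26 (55.142.85.128 - 55.142.85.191) does not contain 55.140.85.142
  55.140.85.0/25 (55.140.85.0 - 55.140.85.127) does not contain 55.140.85.142
  55.140.84.0/24 (55.140.84.0 - 55.140.84.255) does not contain 55.140.85.142
  55.140.112.0/21 (55.140.112.0 - 55.140.119.255) does not contain 55.140.85.142
  55.140.64.0/21 (55.140.64.0 - 55.140.71.255) does not contain 55.140.85.142
  63.140.80.0/21 (63.140.80.0 - 63.140.87.255) does not contain 55.140.85.142
Longest matching prefix is /19 -> next hop R25.

R25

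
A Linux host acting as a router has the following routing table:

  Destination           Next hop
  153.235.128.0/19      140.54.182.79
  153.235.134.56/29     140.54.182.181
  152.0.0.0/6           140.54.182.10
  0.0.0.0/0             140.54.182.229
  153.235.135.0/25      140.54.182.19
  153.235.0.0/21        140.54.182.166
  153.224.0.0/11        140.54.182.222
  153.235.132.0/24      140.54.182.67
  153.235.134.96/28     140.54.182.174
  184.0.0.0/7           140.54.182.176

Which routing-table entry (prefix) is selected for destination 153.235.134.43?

Entries matching 153.235.134.43:
  0.0.0.0/0 (default, matches everything)
  152.0.0.0/6 (152.0.0.0 - 155.255.255.255)
  153.224.0.0/11 (153.224.0.0 - 153.255.255.255)
  153.235.128.0/19 (153.235.128.0 - 153.235.159.255)
Most specific is 153.235.128.0/19.

153.235.128.0/19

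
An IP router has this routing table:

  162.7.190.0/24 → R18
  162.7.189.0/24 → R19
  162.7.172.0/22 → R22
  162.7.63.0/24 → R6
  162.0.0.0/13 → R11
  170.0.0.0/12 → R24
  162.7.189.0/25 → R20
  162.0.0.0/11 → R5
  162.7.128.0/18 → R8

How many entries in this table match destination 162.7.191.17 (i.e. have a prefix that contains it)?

3

Prefixes containing 162.7.191.17:
  162.0.0.0/11 (162.0.0.0 - 162.31.255.255)
  162.0.0.0/13 (162.0.0.0 - 162.7.255.255)
  162.7.128.0/18 (162.7.128.0 - 162.7.191.255)
Total matching entries: 3.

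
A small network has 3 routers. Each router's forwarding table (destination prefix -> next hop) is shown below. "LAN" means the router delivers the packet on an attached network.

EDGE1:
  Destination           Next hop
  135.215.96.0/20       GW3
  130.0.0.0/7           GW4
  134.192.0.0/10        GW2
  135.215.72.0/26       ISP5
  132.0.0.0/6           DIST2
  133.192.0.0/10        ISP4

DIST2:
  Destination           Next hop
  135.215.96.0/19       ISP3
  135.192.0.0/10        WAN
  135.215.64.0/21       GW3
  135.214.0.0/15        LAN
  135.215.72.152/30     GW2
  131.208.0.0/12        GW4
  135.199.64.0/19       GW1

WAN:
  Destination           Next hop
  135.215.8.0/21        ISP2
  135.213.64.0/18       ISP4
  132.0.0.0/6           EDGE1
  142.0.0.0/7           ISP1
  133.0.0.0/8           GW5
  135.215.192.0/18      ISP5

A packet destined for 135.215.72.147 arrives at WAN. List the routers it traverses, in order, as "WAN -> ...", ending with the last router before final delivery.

At WAN: longest match for 135.215.72.147 is 132.0.0.0/6 -> EDGE1
At EDGE1: longest match for 135.215.72.147 is 132.0.0.0/6 -> DIST2
At DIST2: longest match for 135.215.72.147 is 135.214.0.0/15 -> LAN

WAN -> EDGE1 -> DIST2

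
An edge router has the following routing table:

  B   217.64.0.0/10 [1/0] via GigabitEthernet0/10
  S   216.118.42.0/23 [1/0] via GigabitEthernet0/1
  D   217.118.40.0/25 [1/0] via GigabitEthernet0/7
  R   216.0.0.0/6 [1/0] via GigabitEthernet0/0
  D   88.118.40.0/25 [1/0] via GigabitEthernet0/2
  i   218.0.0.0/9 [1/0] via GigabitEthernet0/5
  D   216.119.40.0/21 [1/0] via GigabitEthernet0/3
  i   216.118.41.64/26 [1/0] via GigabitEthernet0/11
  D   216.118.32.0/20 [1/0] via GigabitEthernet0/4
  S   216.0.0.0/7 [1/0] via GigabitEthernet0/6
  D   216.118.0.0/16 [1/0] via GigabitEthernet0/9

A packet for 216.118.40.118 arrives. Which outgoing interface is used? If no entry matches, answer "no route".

Routes whose prefix contains 216.118.40.118:
  216.0.0.0/6 (216.0.0.0 - 219.255.255.255) -> GigabitEthernet0/0
  216.0.0.0/7 (216.0.0.0 - 217.255.255.255) -> GigabitEthernet0/6
  216.118.0.0/16 (216.118.0.0 - 216.118.255.255) -> GigabitEthernet0/9
  216.118.32.0/20 (216.118.32.0 - 216.118.47.255) -> GigabitEthernet0/4
More-specific entries that do NOT match:
  216.118.41.64/26 (216.118.41.64 - 216.118.41.127) does not contain 216.118.40.118
  217.118.40.0/25 (217.118.40.0 - 217.118.40.127) does not contain 216.118.40.118
  88.118.40.0/25 (88.118.40.0 - 88.118.40.127) does not contain 216.118.40.118
  216.118.42.0/23 (216.118.42.0 - 216.118.43.255) does not contain 216.118.40.118
  216.119.40.0/21 (216.119.40.0 - 216.119.47.255) does not contain 216.118.40.118
Longest matching prefix is /20 -> interface GigabitEthernet0/4.

GigabitEthernet0/4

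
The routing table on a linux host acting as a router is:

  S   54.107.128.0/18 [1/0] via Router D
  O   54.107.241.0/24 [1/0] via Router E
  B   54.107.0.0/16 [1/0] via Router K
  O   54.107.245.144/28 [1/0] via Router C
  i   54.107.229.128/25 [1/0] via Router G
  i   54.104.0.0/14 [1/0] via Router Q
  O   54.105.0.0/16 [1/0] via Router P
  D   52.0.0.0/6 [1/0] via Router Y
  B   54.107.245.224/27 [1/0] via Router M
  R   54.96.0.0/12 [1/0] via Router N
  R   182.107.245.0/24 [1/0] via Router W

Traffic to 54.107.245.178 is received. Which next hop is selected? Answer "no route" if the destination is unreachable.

Router K

Routes whose prefix contains 54.107.245.178:
  52.0.0.0/6 (52.0.0.0 - 55.255.255.255) -> Router Y
  54.96.0.0/12 (54.96.0.0 - 54.111.255.255) -> Router N
  54.104.0.0/14 (54.104.0.0 - 54.107.255.255) -> Router Q
  54.107.0.0/16 (54.107.0.0 - 54.107.255.255) -> Router K
More-specific entries that do NOT match:
  54.107.245.144/28 (54.107.245.144 - 54.107.245.159) does not contain 54.107.245.178
  54.107.245.224/27 (54.107.245.224 - 54.107.245.255) does not contain 54.107.245.178
  54.107.229.128/25 (54.107.229.128 - 54.107.229.255) does not contain 54.107.245.178
  54.107.241.0/24 (54.107.241.0 - 54.107.241.255) does not contain 54.107.245.178
  182.107.245.0/24 (182.107.245.0 - 182.107.245.255) does not contain 54.107.245.178
  54.107.128.0/18 (54.107.128.0 - 54.107.191.255) does not contain 54.107.245.178
Longest matching prefix is /16 -> next hop Router K.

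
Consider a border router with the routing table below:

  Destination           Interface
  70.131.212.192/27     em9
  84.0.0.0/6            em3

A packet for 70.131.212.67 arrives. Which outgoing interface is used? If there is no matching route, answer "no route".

No entry's prefix contains 70.131.212.67; there is no default route.

no route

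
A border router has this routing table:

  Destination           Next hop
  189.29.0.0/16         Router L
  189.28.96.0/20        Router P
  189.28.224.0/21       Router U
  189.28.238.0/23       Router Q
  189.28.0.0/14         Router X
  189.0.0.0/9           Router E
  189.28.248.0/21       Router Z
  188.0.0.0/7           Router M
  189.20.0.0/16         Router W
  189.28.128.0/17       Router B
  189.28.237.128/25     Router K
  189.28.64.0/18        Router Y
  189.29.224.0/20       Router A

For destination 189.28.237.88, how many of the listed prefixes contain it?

Prefixes containing 189.28.237.88:
  188.0.0.0/7 (188.0.0.0 - 189.255.255.255)
  189.0.0.0/9 (189.0.0.0 - 189.127.255.255)
  189.28.0.0/14 (189.28.0.0 - 189.31.255.255)
  189.28.128.0/17 (189.28.128.0 - 189.28.255.255)
Total matching entries: 4.

4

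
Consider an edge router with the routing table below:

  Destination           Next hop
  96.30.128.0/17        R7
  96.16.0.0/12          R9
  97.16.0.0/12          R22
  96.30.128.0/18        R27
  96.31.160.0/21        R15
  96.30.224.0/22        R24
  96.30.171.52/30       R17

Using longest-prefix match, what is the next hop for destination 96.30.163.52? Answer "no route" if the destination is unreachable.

R27

Routes whose prefix contains 96.30.163.52:
  96.16.0.0/12 (96.16.0.0 - 96.31.255.255) -> R9
  96.30.128.0/17 (96.30.128.0 - 96.30.255.255) -> R7
  96.30.128.0/18 (96.30.128.0 - 96.30.191.255) -> R27
More-specific entries that do NOT match:
  96.30.171.52/30 (96.30.171.52 - 96.30.171.55) does not contain 96.30.163.52
  96.30.224.0/22 (96.30.224.0 - 96.30.227.255) does not contain 96.30.163.52
  96.31.160.0/21 (96.31.160.0 - 96.31.167.255) does not contain 96.30.163.52
Longest matching prefix is /18 -> next hop R27.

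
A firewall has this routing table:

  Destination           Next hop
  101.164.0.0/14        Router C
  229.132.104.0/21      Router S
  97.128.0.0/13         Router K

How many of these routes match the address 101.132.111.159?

0

No listed prefix contains 101.132.111.159.
Total matching entries: 0.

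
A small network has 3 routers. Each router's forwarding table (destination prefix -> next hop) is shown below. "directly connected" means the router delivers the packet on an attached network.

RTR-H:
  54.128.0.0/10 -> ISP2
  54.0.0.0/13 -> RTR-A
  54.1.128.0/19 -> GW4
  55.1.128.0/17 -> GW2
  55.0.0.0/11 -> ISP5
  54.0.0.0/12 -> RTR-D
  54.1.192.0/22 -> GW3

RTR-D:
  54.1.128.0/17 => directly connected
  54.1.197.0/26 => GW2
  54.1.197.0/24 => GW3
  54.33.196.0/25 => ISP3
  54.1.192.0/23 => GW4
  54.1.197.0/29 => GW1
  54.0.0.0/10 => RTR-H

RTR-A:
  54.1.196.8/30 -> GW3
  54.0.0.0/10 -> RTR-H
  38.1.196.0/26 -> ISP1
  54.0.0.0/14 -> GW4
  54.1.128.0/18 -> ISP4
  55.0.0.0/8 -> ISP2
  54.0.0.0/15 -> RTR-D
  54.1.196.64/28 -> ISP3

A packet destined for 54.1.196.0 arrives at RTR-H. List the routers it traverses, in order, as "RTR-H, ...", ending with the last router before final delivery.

RTR-H, RTR-A, RTR-D

At RTR-H: longest match for 54.1.196.0 is 54.0.0.0/13 -> RTR-A
At RTR-A: longest match for 54.1.196.0 is 54.0.0.0/15 -> RTR-D
At RTR-D: longest match for 54.1.196.0 is 54.1.128.0/17 -> directly connected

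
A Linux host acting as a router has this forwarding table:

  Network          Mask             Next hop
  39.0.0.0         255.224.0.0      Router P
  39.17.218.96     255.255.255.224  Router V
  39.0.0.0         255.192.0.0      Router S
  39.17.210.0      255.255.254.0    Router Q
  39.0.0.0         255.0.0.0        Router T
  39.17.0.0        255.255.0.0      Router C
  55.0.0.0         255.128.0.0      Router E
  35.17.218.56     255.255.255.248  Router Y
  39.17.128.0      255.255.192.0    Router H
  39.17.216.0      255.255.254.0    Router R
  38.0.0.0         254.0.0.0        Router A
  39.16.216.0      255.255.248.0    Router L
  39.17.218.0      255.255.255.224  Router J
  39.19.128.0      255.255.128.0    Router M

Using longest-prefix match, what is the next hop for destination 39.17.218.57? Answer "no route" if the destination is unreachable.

Router C

Routes whose prefix contains 39.17.218.57:
  38.0.0.0/7 (38.0.0.0 - 39.255.255.255) -> Router A
  39.0.0.0/8 (39.0.0.0 - 39.255.255.255) -> Router T
  39.0.0.0/10 (39.0.0.0 - 39.63.255.255) -> Router S
  39.0.0.0/11 (39.0.0.0 - 39.31.255.255) -> Router P
  39.17.0.0/16 (39.17.0.0 - 39.17.255.255) -> Router C
More-specific entries that do NOT match:
  35.17.218.56/29 (35.17.218.56 - 35.17.218.63) does not contain 39.17.218.57
  39.17.218.96/27 (39.17.218.96 - 39.17.218.127) does not contain 39.17.218.57
  39.17.218.0/27 (39.17.218.0 - 39.17.218.31) does not contain 39.17.218.57
  39.17.210.0/23 (39.17.210.0 - 39.17.211.255) does not contain 39.17.218.57
  39.17.216.0/23 (39.17.216.0 - 39.17.217.255) does not contain 39.17.218.57
  39.16.216.0/21 (39.16.216.0 - 39.16.223.255) does not contain 39.17.218.57
  39.17.128.0/18 (39.17.128.0 - 39.17.191.255) does not contain 39.17.218.57
  39.19.128.0/17 (39.19.128.0 - 39.19.255.255) does not contain 39.17.218.57
Longest matching prefix is /16 -> next hop Router C.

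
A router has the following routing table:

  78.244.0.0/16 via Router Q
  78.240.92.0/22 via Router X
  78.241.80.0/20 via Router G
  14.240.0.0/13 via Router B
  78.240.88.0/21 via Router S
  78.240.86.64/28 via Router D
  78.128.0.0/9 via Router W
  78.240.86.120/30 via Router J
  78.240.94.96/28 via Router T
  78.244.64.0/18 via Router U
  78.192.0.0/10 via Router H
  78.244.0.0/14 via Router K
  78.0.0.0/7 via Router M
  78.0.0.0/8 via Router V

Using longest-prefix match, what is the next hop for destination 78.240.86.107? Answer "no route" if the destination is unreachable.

Routes whose prefix contains 78.240.86.107:
  78.0.0.0/7 (78.0.0.0 - 79.255.255.255) -> Router M
  78.0.0.0/8 (78.0.0.0 - 78.255.255.255) -> Router V
  78.128.0.0/9 (78.128.0.0 - 78.255.255.255) -> Router W
  78.192.0.0/10 (78.192.0.0 - 78.255.255.255) -> Router H
More-specific entries that do NOT match:
  78.240.86.120/30 (78.240.86.120 - 78.240.86.123) does not contain 78.240.86.107
  78.240.86.64/28 (78.240.86.64 - 78.240.86.79) does not contain 78.240.86.107
  78.240.94.96/28 (78.240.94.96 - 78.240.94.111) does not contain 78.240.86.107
  78.240.92.0/22 (78.240.92.0 - 78.240.95.255) does not contain 78.240.86.107
  78.240.88.0/21 (78.240.88.0 - 78.240.95.255) does not contain 78.240.86.107
  78.241.80.0/20 (78.241.80.0 - 78.241.95.255) does not contain 78.240.86.107
  78.244.64.0/18 (78.244.64.0 - 78.244.127.255) does not contain 78.240.86.107
  78.244.0.0/16 (78.244.0.0 - 78.244.255.255) does not contain 78.240.86.107
  78.244.0.0/14 (78.244.0.0 - 78.247.255.255) does not contain 78.240.86.107
  14.240.0.0/13 (14.240.0.0 - 14.247.255.255) does not contain 78.240.86.107
Longest matching prefix is /10 -> next hop Router H.

Router H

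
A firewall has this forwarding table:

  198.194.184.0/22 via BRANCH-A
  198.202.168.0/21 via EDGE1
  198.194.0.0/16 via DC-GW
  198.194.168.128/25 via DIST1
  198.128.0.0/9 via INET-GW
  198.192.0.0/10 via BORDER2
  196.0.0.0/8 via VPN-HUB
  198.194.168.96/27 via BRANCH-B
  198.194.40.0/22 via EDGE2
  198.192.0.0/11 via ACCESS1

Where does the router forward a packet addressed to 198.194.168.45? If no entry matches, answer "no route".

Routes whose prefix contains 198.194.168.45:
  198.128.0.0/9 (198.128.0.0 - 198.255.255.255) -> INET-GW
  198.192.0.0/10 (198.192.0.0 - 198.255.255.255) -> BORDER2
  198.192.0.0/11 (198.192.0.0 - 198.223.255.255) -> ACCESS1
  198.194.0.0/16 (198.194.0.0 - 198.194.255.255) -> DC-GW
More-specific entries that do NOT match:
  198.194.168.96/27 (198.194.168.96 - 198.194.168.127) does not contain 198.194.168.45
  198.194.168.128/25 (198.194.168.128 - 198.194.168.255) does not contain 198.194.168.45
  198.194.184.0/22 (198.194.184.0 - 198.194.187.255) does not contain 198.194.168.45
  198.194.40.0/22 (198.194.40.0 - 198.194.43.255) does not contain 198.194.168.45
  198.202.168.0/21 (198.202.168.0 - 198.202.175.255) does not contain 198.194.168.45
Longest matching prefix is /16 -> next hop DC-GW.

DC-GW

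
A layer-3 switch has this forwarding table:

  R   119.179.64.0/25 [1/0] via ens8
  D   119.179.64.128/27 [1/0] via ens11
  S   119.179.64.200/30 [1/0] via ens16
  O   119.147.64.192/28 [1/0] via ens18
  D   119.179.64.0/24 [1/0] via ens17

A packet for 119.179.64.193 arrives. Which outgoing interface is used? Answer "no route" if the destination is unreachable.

Routes whose prefix contains 119.179.64.193:
  119.179.64.0/24 (119.179.64.0 - 119.179.64.255) -> ens17
More-specific entries that do NOT match:
  119.179.64.200/30 (119.179.64.200 - 119.179.64.203) does not contain 119.179.64.193
  119.147.64.192/28 (119.147.64.192 - 119.147.64.207) does not contain 119.179.64.193
  119.179.64.128/27 (119.179.64.128 - 119.179.64.159) does not contain 119.179.64.193
  119.179.64.0/25 (119.179.64.0 - 119.179.64.127) does not contain 119.179.64.193
Longest matching prefix is /24 -> interface ens17.

ens17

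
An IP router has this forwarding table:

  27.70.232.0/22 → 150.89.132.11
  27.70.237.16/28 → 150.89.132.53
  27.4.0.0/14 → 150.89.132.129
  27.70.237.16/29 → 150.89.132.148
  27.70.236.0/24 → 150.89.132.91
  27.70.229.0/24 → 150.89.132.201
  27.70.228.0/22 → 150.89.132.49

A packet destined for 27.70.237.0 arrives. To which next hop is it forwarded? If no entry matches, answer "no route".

No entry's prefix contains 27.70.237.0; there is no default route.

no route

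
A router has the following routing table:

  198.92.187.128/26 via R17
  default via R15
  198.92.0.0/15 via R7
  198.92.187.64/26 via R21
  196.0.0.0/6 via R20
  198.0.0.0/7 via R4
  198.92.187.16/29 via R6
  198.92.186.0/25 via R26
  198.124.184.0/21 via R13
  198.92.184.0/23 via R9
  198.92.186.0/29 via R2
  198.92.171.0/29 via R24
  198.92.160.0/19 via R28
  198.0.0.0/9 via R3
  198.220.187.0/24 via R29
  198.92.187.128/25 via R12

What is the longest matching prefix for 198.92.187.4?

198.92.160.0/19

Entries matching 198.92.187.4:
  0.0.0.0/0 (default, matches everything)
  196.0.0.0/6 (196.0.0.0 - 199.255.255.255)
  198.0.0.0/7 (198.0.0.0 - 199.255.255.255)
  198.0.0.0/9 (198.0.0.0 - 198.127.255.255)
  198.92.0.0/15 (198.92.0.0 - 198.93.255.255)
  198.92.160.0/19 (198.92.160.0 - 198.92.191.255)
Most specific is 198.92.160.0/19.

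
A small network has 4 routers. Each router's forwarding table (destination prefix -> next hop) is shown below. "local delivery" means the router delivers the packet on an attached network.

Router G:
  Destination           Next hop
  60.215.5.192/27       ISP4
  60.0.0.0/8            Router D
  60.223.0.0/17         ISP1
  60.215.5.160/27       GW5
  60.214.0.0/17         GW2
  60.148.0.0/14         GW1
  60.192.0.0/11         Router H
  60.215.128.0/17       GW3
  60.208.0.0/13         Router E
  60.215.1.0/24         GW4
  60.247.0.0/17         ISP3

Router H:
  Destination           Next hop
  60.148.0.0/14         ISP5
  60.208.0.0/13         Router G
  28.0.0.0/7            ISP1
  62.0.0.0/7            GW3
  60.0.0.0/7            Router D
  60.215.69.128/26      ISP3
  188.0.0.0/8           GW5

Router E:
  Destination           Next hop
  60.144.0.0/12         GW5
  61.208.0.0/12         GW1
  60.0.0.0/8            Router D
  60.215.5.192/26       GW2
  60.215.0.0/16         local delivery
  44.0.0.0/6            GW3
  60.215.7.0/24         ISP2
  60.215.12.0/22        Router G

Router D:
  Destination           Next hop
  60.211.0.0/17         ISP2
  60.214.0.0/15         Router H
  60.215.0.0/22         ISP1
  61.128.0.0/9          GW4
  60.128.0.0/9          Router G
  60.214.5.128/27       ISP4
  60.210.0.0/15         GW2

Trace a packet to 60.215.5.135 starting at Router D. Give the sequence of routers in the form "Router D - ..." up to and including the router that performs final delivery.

At Router D: longest match for 60.215.5.135 is 60.214.0.0/15 -> Router H
At Router H: longest match for 60.215.5.135 is 60.208.0.0/13 -> Router G
At Router G: longest match for 60.215.5.135 is 60.208.0.0/13 -> Router E
At Router E: longest match for 60.215.5.135 is 60.215.0.0/16 -> local delivery

Router D - Router H - Router G - Router E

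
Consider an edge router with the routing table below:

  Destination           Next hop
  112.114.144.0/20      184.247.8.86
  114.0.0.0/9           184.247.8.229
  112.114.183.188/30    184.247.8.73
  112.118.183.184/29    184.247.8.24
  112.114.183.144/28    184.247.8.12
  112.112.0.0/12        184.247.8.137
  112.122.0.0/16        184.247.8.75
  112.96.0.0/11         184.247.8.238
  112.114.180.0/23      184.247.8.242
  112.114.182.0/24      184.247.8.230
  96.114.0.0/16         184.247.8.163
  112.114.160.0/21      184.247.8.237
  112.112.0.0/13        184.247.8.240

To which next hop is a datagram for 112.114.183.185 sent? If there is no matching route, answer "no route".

184.247.8.240

Routes whose prefix contains 112.114.183.185:
  112.96.0.0/11 (112.96.0.0 - 112.127.255.255) -> 184.247.8.238
  112.112.0.0/12 (112.112.0.0 - 112.127.255.255) -> 184.247.8.137
  112.112.0.0/13 (112.112.0.0 - 112.119.255.255) -> 184.247.8.240
More-specific entries that do NOT match:
  112.114.183.188/30 (112.114.183.188 - 112.114.183.191) does not contain 112.114.183.185
  112.118.183.184/29 (112.118.183.184 - 112.118.183.191) does not contain 112.114.183.185
  112.114.183.144/28 (112.114.183.144 - 112.114.183.159) does not contain 112.114.183.185
  112.114.182.0/24 (112.114.182.0 - 112.114.182.255) does not contain 112.114.183.185
  112.114.180.0/23 (112.114.180.0 - 112.114.181.255) does not contain 112.114.183.185
  112.114.160.0/21 (112.114.160.0 - 112.114.167.255) does not contain 112.114.183.185
  112.114.144.0/20 (112.114.144.0 - 112.114.159.255) does not contain 112.114.183.185
  112.122.0.0/16 (112.122.0.0 - 112.122.255.255) does not contain 112.114.183.185
  96.114.0.0/16 (96.114.0.0 - 96.114.255.255) does not contain 112.114.183.185
Longest matching prefix is /13 -> next hop 184.247.8.240.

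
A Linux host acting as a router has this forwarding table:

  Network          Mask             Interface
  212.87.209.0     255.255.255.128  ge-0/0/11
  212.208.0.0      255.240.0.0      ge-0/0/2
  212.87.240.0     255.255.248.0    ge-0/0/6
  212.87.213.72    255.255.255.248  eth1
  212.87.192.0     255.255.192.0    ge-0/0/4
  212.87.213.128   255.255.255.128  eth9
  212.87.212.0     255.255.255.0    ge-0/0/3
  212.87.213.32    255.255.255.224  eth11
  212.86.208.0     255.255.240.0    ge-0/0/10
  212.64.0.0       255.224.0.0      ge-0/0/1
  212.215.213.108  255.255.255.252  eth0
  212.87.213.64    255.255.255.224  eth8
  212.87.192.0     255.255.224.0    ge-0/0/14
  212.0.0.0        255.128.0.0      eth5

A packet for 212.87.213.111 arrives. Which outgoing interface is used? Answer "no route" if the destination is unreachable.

ge-0/0/14

Routes whose prefix contains 212.87.213.111:
  212.0.0.0/9 (212.0.0.0 - 212.127.255.255) -> eth5
  212.64.0.0/11 (212.64.0.0 - 212.95.255.255) -> ge-0/0/1
  212.87.192.0/18 (212.87.192.0 - 212.87.255.255) -> ge-0/0/4
  212.87.192.0/19 (212.87.192.0 - 212.87.223.255) -> ge-0/0/14
More-specific entries that do NOT match:
  212.215.213.108/30 (212.215.213.108 - 212.215.213.111) does not contain 212.87.213.111
  212.87.213.72/29 (212.87.213.72 - 212.87.213.79) does not contain 212.87.213.111
  212.87.213.32/27 (212.87.213.32 - 212.87.213.63) does not contain 212.87.213.111
  212.87.213.64/27 (212.87.213.64 - 212.87.213.95) does not contain 212.87.213.111
  212.87.209.0/25 (212.87.209.0 - 212.87.209.127) does not contain 212.87.213.111
  212.87.213.128/25 (212.87.213.128 - 212.87.213.255) does not contain 212.87.213.111
  212.87.212.0/24 (212.87.212.0 - 212.87.212.255) does not contain 212.87.213.111
  212.87.240.0/21 (212.87.240.0 - 212.87.247.255) does not contain 212.87.213.111
  212.86.208.0/20 (212.86.208.0 - 212.86.223.255) does not contain 212.87.213.111
Longest matching prefix is /19 -> interface ge-0/0/14.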